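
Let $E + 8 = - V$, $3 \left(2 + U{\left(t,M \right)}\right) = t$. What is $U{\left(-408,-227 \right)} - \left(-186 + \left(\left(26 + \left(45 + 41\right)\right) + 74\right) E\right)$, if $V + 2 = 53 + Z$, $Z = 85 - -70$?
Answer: $39852$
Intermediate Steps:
$Z = 155$ ($Z = 85 + 70 = 155$)
$U{\left(t,M \right)} = -2 + \frac{t}{3}$
$V = 206$ ($V = -2 + \left(53 + 155\right) = -2 + 208 = 206$)
$E = -214$ ($E = -8 - 206 = -214$)
$U{\left(-408,-227 \right)} - \left(-186 + \left(\left(26 + \left(45 + 41\right)\right) + 74\right) E\right) = \left(-2 + \frac{1}{3} \left(-408\right)\right) - \left(-186 + \left(\left(26 + \left(45 + 41\right)\right) + 74\right) \left(-214\right)\right) = \left(-2 - 136\right) - \left(-186 + \left(\left(26 + 86\right) + 74\right) \left(-214\right)\right) = -138 - \left(-186 + \left(112 + 74\right) \left(-214\right)\right) = -138 - \left(-186 + 186 \left(-214\right)\right) = -138 - \left(-186 - 39804\right) = -138 - -39990 = -138 + 39990 = 39852$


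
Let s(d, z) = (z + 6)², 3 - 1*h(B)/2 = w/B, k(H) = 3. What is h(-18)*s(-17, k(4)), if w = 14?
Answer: 612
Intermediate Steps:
h(B) = 6 - 28/B
s(d, z) = (6 + z)²
h(-18)*s(-17, k(4)) = (6 - 28/(-18))*(6 + 3)² = (6 - 28*(-1/18))*9² = (6 + 14/9)*81 = (68/9)*81 = 612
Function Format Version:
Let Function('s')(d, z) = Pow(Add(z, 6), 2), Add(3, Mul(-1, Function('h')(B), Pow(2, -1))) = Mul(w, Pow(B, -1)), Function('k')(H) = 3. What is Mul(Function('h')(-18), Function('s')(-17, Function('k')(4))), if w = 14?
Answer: 612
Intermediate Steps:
Function('h')(B) = Add(6, Mul(-28, Pow(B, -1))) (Function('h')(B) = Add(6, Mul(-2, Mul(14, Pow(B, -1)))) = Add(6, Mul(-28, Pow(B, -1))))
Function('s')(d, z) = Pow(Add(6, z), 2)
Mul(Function('h')(-18), Function('s')(-17, Function('k')(4))) = Mul(Add(6, Mul(-28, Pow(-18, -1))), Pow(Add(6, 3), 2)) = Mul(Add(6, Mul(-28, Rational(-1, 18))), Pow(9, 2)) = Mul(Add(6, Rational(14, 9)), 81) = Mul(Rational(68, 9), 81) = 612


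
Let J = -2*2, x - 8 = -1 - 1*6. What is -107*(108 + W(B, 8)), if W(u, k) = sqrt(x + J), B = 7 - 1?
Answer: -11556 - 107*I*sqrt(3) ≈ -11556.0 - 185.33*I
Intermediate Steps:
B = 6
x = 1 (x = 8 + (-1 - 1*6) = 8 + (-1 - 6) = 8 - 7 = 1)
J = -4
W(u, k) = I*sqrt(3) (W(u, k) = sqrt(1 - 4) = sqrt(-3) = I*sqrt(3))
-107*(108 + W(B, 8)) = -107*(108 + I*sqrt(3)) = -11556 - 107*I*sqrt(3)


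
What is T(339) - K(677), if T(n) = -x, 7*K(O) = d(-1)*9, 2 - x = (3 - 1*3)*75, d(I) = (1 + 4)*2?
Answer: -104/7 ≈ -14.857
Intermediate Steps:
d(I) = 10 (d(I) = 5*2 = 10)
x = 2 (x = 2 - (3 - 1*3)*75 = 2 - (3 - 3)*75 = 2 - 0*75 = 2 - 1*0 = 2 + 0 = 2)
K(O) = 90/7 (K(O) = (10*9)/7 = (⅐)*90 = 90/7)
T(n) = -2 (T(n) = -1*2 = -2)
T(339) - K(677) = -2 - 1*90/7 = -2 - 90/7 = -104/7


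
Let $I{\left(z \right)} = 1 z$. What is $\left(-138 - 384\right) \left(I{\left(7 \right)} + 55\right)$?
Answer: $-32364$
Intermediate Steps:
$I{\left(z \right)} = z$
$\left(-138 - 384\right) \left(I{\left(7 \right)} + 55\right) = \left(-138 - 384\right) \left(7 + 55\right) = \left(-522\right) 62 = -32364$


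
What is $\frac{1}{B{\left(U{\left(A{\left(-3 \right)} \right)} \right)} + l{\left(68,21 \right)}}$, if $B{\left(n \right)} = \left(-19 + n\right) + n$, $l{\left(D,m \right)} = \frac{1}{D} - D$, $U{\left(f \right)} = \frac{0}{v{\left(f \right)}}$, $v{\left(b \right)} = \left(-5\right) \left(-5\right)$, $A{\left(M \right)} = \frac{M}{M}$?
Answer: $- \frac{68}{5915} \approx -0.011496$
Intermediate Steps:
$A{\left(M \right)} = 1$
$v{\left(b \right)} = 25$
$U{\left(f \right)} = 0$ ($U{\left(f \right)} = \frac{0}{25} = 0 \cdot \frac{1}{25} = 0$)
$B{\left(n \right)} = -19 + 2 n$
$\frac{1}{B{\left(U{\left(A{\left(-3 \right)} \right)} \right)} + l{\left(68,21 \right)}} = \frac{1}{\left(-19 + 2 \cdot 0\right) + \left(\frac{1}{68} - 68\right)} = \frac{1}{\left(-19 + 0\right) + \left(\frac{1}{68} - 68\right)} = \frac{1}{-19 - \frac{4623}{68}} = \frac{1}{- \frac{5915}{68}} = - \frac{68}{5915}$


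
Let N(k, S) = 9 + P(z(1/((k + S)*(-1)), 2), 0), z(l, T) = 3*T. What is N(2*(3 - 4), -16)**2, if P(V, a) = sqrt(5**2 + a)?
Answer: 196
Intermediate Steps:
P(V, a) = sqrt(25 + a)
N(k, S) = 14 (N(k, S) = 9 + sqrt(25 + 0) = 9 + sqrt(25) = 9 + 5 = 14)
N(2*(3 - 4), -16)**2 = 14**2 = 196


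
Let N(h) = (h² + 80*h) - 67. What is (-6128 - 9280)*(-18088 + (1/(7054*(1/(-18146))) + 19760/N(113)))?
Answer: 10686899269027152/38342017 ≈ 2.7873e+8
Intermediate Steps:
N(h) = -67 + h² + 80*h
(-6128 - 9280)*(-18088 + (1/(7054*(1/(-18146))) + 19760/N(113))) = (-6128 - 9280)*(-18088 + (1/(7054*(1/(-18146))) + 19760/(-67 + 113² + 80*113))) = -15408*(-18088 + (1/(7054*(-1/18146)) + 19760/(-67 + 12769 + 9040))) = -15408*(-18088 + ((1/7054)*(-18146) + 19760/21742)) = -15408*(-18088 + (-9073/3527 + 19760*(1/21742))) = -15408*(-18088 + (-9073/3527 + 9880/10871)) = -15408*(-18088 - 63785823/38342017) = -15408*(-693594189319/38342017) = 10686899269027152/38342017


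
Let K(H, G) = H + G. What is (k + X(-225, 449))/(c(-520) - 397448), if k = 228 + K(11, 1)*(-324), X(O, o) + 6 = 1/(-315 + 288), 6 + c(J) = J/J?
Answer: 98983/10731231 ≈ 0.0092238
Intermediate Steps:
c(J) = -5 (c(J) = -6 + J/J = -6 + 1 = -5)
X(O, o) = -163/27 (X(O, o) = -6 + 1/(-315 + 288) = -6 + 1/(-27) = -6 - 1/27 = -163/27)
K(H, G) = G + H
k = -3660 (k = 228 + (1 + 11)*(-324) = 228 + 12*(-324) = 228 - 3888 = -3660)
(k + X(-225, 449))/(c(-520) - 397448) = (-3660 - 163/27)/(-5 - 397448) = -98983/27/(-397453) = -98983/27*(-1/397453) = 98983/10731231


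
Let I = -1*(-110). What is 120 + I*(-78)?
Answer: -8460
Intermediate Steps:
I = 110
120 + I*(-78) = 120 + 110*(-78) = 120 - 8580 = -8460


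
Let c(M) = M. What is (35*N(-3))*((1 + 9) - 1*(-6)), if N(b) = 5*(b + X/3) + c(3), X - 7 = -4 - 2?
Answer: -17360/3 ≈ -5786.7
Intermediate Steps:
X = 1 (X = 7 + (-4 - 2) = 7 - 6 = 1)
N(b) = 14/3 + 5*b (N(b) = 5*(b + 1/3) + 3 = 5*(b + 1*(⅓)) + 3 = 5*(b + ⅓) + 3 = 5*(⅓ + b) + 3 = (5/3 + 5*b) + 3 = 14/3 + 5*b)
(35*N(-3))*((1 + 9) - 1*(-6)) = (35*(14/3 + 5*(-3)))*((1 + 9) - 1*(-6)) = (35*(14/3 - 15))*(10 + 6) = (35*(-31/3))*16 = -1085/3*16 = -17360/3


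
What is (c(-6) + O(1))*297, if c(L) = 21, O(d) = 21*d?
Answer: 12474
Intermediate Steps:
(c(-6) + O(1))*297 = (21 + 21*1)*297 = (21 + 21)*297 = 42*297 = 12474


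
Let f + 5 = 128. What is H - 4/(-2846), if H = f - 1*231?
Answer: -153682/1423 ≈ -108.00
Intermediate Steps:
f = 123 (f = -5 + 128 = 123)
H = -108 (H = 123 - 1*231 = 123 - 231 = -108)
H - 4/(-2846) = -108 - 4/(-2846) = -108 - 4*(-1/2846) = -108 + 2/1423 = -153682/1423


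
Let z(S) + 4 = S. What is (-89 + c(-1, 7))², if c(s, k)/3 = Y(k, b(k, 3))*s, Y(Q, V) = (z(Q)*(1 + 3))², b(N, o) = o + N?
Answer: 271441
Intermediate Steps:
z(S) = -4 + S
b(N, o) = N + o
Y(Q, V) = (-16 + 4*Q)² (Y(Q, V) = ((-4 + Q)*(1 + 3))² = ((-4 + Q)*4)² = (-16 + 4*Q)²)
c(s, k) = 48*s*(-4 + k)² (c(s, k) = 3*((16*(-4 + k)²)*s) = 3*(16*s*(-4 + k)²) = 48*s*(-4 + k)²)
(-89 + c(-1, 7))² = (-89 + 48*(-1)*(-4 + 7)²)² = (-89 + 48*(-1)*3²)² = (-89 + 48*(-1)*9)² = (-89 - 432)² = (-521)² = 271441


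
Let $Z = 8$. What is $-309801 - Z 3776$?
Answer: $-340009$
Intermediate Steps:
$-309801 - Z 3776 = -309801 - 8 \cdot 3776 = -309801 - 30208 = -340009$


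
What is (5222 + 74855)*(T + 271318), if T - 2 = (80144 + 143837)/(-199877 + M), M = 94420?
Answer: 2291192693152943/105457 ≈ 2.1726e+10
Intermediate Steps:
T = -13067/105457 (T = 2 + (80144 + 143837)/(-199877 + 94420) = 2 + 223981/(-105457) = 2 + 223981*(-1/105457) = 2 - 223981/105457 = -13067/105457 ≈ -0.12391)
(5222 + 74855)*(T + 271318) = (5222 + 74855)*(-13067/105457 + 271318) = 80077*(28612369259/105457) = 2291192693152943/105457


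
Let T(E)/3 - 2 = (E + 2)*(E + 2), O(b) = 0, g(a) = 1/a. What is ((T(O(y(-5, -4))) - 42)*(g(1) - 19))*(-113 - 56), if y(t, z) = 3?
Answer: -73008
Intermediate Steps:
T(E) = 6 + 3*(2 + E)² (T(E) = 6 + 3*((E + 2)*(E + 2)) = 6 + 3*((2 + E)*(2 + E)) = 6 + 3*(2 + E)²)
((T(O(y(-5, -4))) - 42)*(g(1) - 19))*(-113 - 56) = (((6 + 3*(2 + 0)²) - 42)*(1/1 - 19))*(-113 - 56) = (((6 + 3*2²) - 42)*(1 - 19))*(-169) = (((6 + 3*4) - 42)*(-18))*(-169) = (((6 + 12) - 42)*(-18))*(-169) = ((18 - 42)*(-18))*(-169) = -24*(-18)*(-169) = 432*(-169) = -73008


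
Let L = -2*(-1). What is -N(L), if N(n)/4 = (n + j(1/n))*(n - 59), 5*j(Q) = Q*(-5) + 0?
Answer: 342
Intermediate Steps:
L = 2
j(Q) = -Q (j(Q) = (Q*(-5) + 0)/5 = (-5*Q + 0)/5 = (-5*Q)/5 = -Q)
N(n) = 4*(-59 + n)*(n - 1/n) (N(n) = 4*((n - 1/n)*(n - 59)) = 4*((n - 1/n)*(-59 + n)) = 4*((-59 + n)*(n - 1/n)) = 4*(-59 + n)*(n - 1/n))
-N(L) = -(-4 - 236*2 + 4*2² + 236/2) = -(-4 - 472 + 4*4 + 236*(½)) = -(-4 - 472 + 16 + 118) = -1*(-342) = 342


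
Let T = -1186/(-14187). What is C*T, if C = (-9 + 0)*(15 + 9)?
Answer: -85392/4729 ≈ -18.057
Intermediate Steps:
T = 1186/14187 (T = -1186*(-1/14187) = 1186/14187 ≈ 0.083598)
C = -216 (C = -9*24 = -216)
C*T = -216*1186/14187 = -85392/4729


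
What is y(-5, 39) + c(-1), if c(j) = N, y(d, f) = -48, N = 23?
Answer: -25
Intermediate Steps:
c(j) = 23
y(-5, 39) + c(-1) = -48 + 23 = -25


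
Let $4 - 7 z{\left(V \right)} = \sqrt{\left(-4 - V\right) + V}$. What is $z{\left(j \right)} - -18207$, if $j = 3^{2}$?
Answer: $\frac{127453}{7} - \frac{2 i}{7} \approx 18208.0 - 0.28571 i$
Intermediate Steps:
$j = 9$
$z{\left(V \right)} = \frac{4}{7} - \frac{2 i}{7}$ ($z{\left(V \right)} = \frac{4}{7} - \frac{\sqrt{\left(-4 - V\right) + V}}{7} = \frac{4}{7} - \frac{\sqrt{-4}}{7} = \frac{4}{7} - \frac{2 i}{7}$)
$z{\left(j \right)} - -18207 = \left(\frac{4}{7} - \frac{2 i}{7}\right) - -18207 = \left(\frac{4}{7} - \frac{2 i}{7}\right) + 18207 = \frac{127453}{7} - \frac{2 i}{7}$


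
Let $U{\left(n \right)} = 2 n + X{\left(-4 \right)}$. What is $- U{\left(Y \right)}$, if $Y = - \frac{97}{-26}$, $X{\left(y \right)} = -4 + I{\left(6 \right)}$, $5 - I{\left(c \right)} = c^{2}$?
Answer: $\frac{358}{13} \approx 27.538$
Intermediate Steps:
$I{\left(c \right)} = 5 - c^{2}$
$X{\left(y \right)} = -35$ ($X{\left(y \right)} = -4 + \left(5 - 6^{2}\right) = -4 + \left(5 - 36\right) = -4 - 31 = -35$)
$Y = \frac{97}{26}$ ($Y = \left(-97\right) \left(- \frac{1}{26}\right) = \frac{97}{26} \approx 3.7308$)
$U{\left(n \right)} = -35 + 2 n$ ($U{\left(n \right)} = 2 n - 35 = -35 + 2 n$)
$- U{\left(Y \right)} = - (-35 + 2 \cdot \frac{97}{26}) = - (-35 + \frac{97}{13}) = \left(-1\right) \left(- \frac{358}{13}\right) = \frac{358}{13}$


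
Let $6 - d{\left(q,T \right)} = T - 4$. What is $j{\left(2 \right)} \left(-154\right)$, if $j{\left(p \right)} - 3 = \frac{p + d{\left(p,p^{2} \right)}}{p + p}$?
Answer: $-770$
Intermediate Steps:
$d{\left(q,T \right)} = 10 - T$ ($d{\left(q,T \right)} = 6 - \left(T - 4\right) = 6 - \left(-4 + T\right) = 10 - T$)
$j{\left(p \right)} = 3 + \frac{10 + p - p^{2}}{2 p}$ ($j{\left(p \right)} = 3 + \frac{p - \left(-10 + p^{2}\right)}{p + p} = 3 + \frac{10 + p - p^{2}}{2 p}$)
$j{\left(2 \right)} \left(-154\right) = \left(\frac{7}{2} + \frac{5}{2} - 1\right) \left(-154\right) = 5 \left(-154\right) = -770$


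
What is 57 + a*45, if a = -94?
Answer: -4173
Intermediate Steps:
57 + a*45 = 57 - 94*45 = 57 - 4230 = -4173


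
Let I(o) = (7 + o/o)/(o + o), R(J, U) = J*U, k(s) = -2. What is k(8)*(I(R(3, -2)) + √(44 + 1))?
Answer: 4/3 - 6*√5 ≈ -12.083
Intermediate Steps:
I(o) = 4/o (I(o) = (7 + 1)/((2*o)) = 8*(1/(2*o)) = 4/o)
k(8)*(I(R(3, -2)) + √(44 + 1)) = -2*(4/((3*(-2))) + √(44 + 1)) = -2*(4/(-6) + √45) = -2*(4*(-⅙) + 3*√5) = -2*(-⅔ + 3*√5) = 4/3 - 6*√5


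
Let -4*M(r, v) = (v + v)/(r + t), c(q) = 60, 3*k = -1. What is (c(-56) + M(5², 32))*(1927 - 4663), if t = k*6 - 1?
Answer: -1783872/11 ≈ -1.6217e+5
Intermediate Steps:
k = -⅓ (k = (⅓)*(-1) = -⅓ ≈ -0.33333)
t = -3 (t = -⅓*6 - 1 = -2 - 1 = -3)
M(r, v) = -v/(2*(-3 + r)) (M(r, v) = -(v + v)/(4*(r - 3)) = -2*v/(4*(-3 + r)) = -v/(2*(-3 + r)))
(c(-56) + M(5², 32))*(1927 - 4663) = (60 - 1*32/(-6 + 2*5²))*(1927 - 4663) = (60 - 1*32/(-6 + 2*25))*(-2736) = (60 - 1*32/(-6 + 50))*(-2736) = (60 - 1*32/44)*(-2736) = (60 - 1*32*1/44)*(-2736) = (60 - 8/11)*(-2736) = (652/11)*(-2736) = -1783872/11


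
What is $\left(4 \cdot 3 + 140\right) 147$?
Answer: $22344$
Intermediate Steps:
$\left(4 \cdot 3 + 140\right) 147 = \left(12 + 140\right) 147 = 152 \cdot 147 = 22344$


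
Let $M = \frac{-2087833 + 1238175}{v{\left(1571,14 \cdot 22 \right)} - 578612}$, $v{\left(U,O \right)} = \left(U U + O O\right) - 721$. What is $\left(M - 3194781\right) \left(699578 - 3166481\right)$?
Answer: $\frac{7816479582614676585}{991786} \approx 7.8812 \cdot 10^{12}$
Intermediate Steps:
$v{\left(U,O \right)} = -721 + O^{2} + U^{2}$ ($v{\left(U,O \right)} = \left(U^{2} + O^{2}\right) - 721 = \left(O^{2} + U^{2}\right) - 721 = -721 + O^{2} + U^{2}$)
$M = - \frac{424829}{991786}$ ($M = \frac{-2087833 + 1238175}{\left(-721 + \left(14 \cdot 22\right)^{2} + 1571^{2}\right) - 578612} = - \frac{849658}{\left(-721 + 308^{2} + 2468041\right) - 578612} = - \frac{849658}{\left(-721 + 94864 + 2468041\right) - 578612} = - \frac{849658}{2562184 - 578612} = - \frac{849658}{1983572} = \left(-849658\right) \frac{1}{1983572} = - \frac{424829}{991786} \approx -0.42835$)
$\left(M - 3194781\right) \left(699578 - 3166481\right) = \left(- \frac{424829}{991786} - 3194781\right) \left(699578 - 3166481\right) = \left(- \frac{3168539493695}{991786}\right) \left(-2466903\right) = \frac{7816479582614676585}{991786}$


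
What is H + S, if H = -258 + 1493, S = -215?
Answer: 1020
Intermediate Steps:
H = 1235
H + S = 1235 - 215 = 1020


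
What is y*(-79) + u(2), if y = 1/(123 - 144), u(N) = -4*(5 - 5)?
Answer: 79/21 ≈ 3.7619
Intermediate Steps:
u(N) = 0 (u(N) = -4*0 = 0)
y = -1/21 (y = 1/(-21) = -1/21 ≈ -0.047619)
y*(-79) + u(2) = -1/21*(-79) + 0 = 79/21 + 0 = 79/21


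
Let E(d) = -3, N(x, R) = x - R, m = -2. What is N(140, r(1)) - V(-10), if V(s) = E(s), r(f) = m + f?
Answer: 144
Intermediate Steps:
r(f) = -2 + f
V(s) = -3
N(140, r(1)) - V(-10) = (140 - (-2 + 1)) - 1*(-3) = (140 - 1*(-1)) + 3 = (140 + 1) + 3 = 141 + 3 = 144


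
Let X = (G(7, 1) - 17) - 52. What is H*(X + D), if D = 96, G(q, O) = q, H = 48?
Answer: 1632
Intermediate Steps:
X = -62 (X = (7 - 17) - 52 = -10 - 52 = -62)
H*(X + D) = 48*(-62 + 96) = 48*34 = 1632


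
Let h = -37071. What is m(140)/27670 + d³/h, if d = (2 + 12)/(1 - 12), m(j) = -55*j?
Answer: -37985363122/136527933267 ≈ -0.27822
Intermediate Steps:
d = -14/11 (d = 14/(-11) = 14*(-1/11) = -14/11 ≈ -1.2727)
m(140)/27670 + d³/h = -55*140/27670 + (-14/11)³/(-37071) = -7700*1/27670 - 2744/1331*(-1/37071) = -770/2767 + 2744/49341501 = -37985363122/136527933267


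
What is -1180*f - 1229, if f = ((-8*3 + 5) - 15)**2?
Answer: -1365309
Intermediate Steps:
f = 1156 (f = ((-4*6 + 5) - 15)**2 = ((-24 + 5) - 15)**2 = (-19 - 15)**2 = (-34)**2 = 1156)
-1180*f - 1229 = -1180*1156 - 1229 = -1364080 - 1229 = -1365309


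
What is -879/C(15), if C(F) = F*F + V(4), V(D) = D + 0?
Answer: -879/229 ≈ -3.8384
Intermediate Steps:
V(D) = D
C(F) = 4 + F**2 (C(F) = F*F + 4 = F**2 + 4 = 4 + F**2)
-879/C(15) = -879/(4 + 15**2) = -879/(4 + 225) = -879/229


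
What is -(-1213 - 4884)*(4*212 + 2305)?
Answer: 19223841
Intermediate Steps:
-(-1213 - 4884)*(4*212 + 2305) = -(-6097)*(848 + 2305) = -(-6097)*3153 = -1*(-19223841) = 19223841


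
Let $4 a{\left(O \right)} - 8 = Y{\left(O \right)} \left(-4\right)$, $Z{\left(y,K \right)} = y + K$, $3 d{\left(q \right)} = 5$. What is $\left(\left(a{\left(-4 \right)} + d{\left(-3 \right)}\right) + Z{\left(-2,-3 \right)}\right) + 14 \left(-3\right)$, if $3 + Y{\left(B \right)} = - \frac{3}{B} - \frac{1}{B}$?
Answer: $- \frac{124}{3} \approx -41.333$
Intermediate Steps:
$d{\left(q \right)} = \frac{5}{3}$ ($d{\left(q \right)} = \frac{1}{3} \cdot 5 = \frac{5}{3}$)
$Y{\left(B \right)} = -3 - \frac{4}{B}$
$Z{\left(y,K \right)} = K + y$
$a{\left(O \right)} = 5 + \frac{4}{O}$ ($a{\left(O \right)} = 2 + \frac{\left(-3 - \frac{4}{O}\right) \left(-4\right)}{4} = 2 + \frac{12 + \frac{16}{O}}{4} = 2 + \left(3 + \frac{4}{O}\right) = 5 + \frac{4}{O}$)
$\left(\left(a{\left(-4 \right)} + d{\left(-3 \right)}\right) + Z{\left(-2,-3 \right)}\right) + 14 \left(-3\right) = \left(\left(\left(5 + \frac{4}{-4}\right) + \frac{5}{3}\right) - 5\right) + 14 \left(-3\right) = \left(\left(\left(5 + 4 \left(- \frac{1}{4}\right)\right) + \frac{5}{3}\right) - 5\right) - 42 = \left(\left(\left(5 - 1\right) + \frac{5}{3}\right) - 5\right) - 42 = \left(\left(4 + \frac{5}{3}\right) - 5\right) - 42 = \left(\frac{17}{3} - 5\right) - 42 = \frac{2}{3} - 42 = - \frac{124}{3}$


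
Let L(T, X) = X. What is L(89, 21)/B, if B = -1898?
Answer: -21/1898 ≈ -0.011064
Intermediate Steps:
L(89, 21)/B = 21/(-1898) = 21*(-1/1898) = -21/1898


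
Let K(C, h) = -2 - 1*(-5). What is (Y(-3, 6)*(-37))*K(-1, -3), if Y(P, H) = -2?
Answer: 222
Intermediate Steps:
K(C, h) = 3 (K(C, h) = -2 + 5 = 3)
(Y(-3, 6)*(-37))*K(-1, -3) = -2*(-37)*3 = 74*3 = 222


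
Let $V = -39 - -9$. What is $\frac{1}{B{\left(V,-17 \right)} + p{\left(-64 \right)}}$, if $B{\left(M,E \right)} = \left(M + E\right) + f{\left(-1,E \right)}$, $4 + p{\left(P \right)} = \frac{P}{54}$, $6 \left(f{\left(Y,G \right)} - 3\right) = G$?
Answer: $- \frac{54}{2809} \approx -0.019224$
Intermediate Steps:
$f{\left(Y,G \right)} = 3 + \frac{G}{6}$
$V = -30$ ($V = -39 + 9 = -30$)
$p{\left(P \right)} = -4 + \frac{P}{54}$
$B{\left(M,E \right)} = 3 + M + \frac{7 E}{6}$ ($B{\left(M,E \right)} = \left(M + E\right) + \left(3 + \frac{E}{6}\right) = \left(E + M\right) + \left(3 + \frac{E}{6}\right) = 3 + M + \frac{7 E}{6}$)
$\frac{1}{B{\left(V,-17 \right)} + p{\left(-64 \right)}} = \frac{1}{\left(3 - 30 + \frac{7}{6} \left(-17\right)\right) + \left(-4 + \frac{1}{54} \left(-64\right)\right)} = \frac{1}{\left(3 - 30 - \frac{119}{6}\right) - \frac{140}{27}} = \frac{1}{- \frac{281}{6} - \frac{140}{27}} = \frac{1}{- \frac{2809}{54}} = - \frac{54}{2809}$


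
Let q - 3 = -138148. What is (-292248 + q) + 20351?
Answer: -410042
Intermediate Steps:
q = -138145 (q = 3 - 138148 = -138145)
(-292248 + q) + 20351 = (-292248 - 138145) + 20351 = -430393 + 20351 = -410042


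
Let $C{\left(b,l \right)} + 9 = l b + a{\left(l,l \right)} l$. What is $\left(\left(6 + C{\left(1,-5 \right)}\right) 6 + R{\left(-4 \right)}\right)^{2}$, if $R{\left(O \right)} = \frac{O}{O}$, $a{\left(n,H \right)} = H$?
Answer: $10609$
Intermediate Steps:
$R{\left(O \right)} = 1$
$C{\left(b,l \right)} = -9 + l^{2} + b l$ ($C{\left(b,l \right)} = -9 + \left(l b + l l\right) = -9 + \left(b l + l^{2}\right) = -9 + \left(l^{2} + b l\right) = -9 + l^{2} + b l$)
$\left(\left(6 + C{\left(1,-5 \right)}\right) 6 + R{\left(-4 \right)}\right)^{2} = \left(\left(6 + \left(-9 + \left(-5\right)^{2} + 1 \left(-5\right)\right)\right) 6 + 1\right)^{2} = \left(\left(6 - -11\right) 6 + 1\right)^{2} = \left(\left(6 + 11\right) 6 + 1\right)^{2} = \left(17 \cdot 6 + 1\right)^{2} = \left(102 + 1\right)^{2} = 103^{2} = 10609$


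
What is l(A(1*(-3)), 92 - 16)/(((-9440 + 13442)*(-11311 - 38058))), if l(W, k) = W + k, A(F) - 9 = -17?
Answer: -34/98787369 ≈ -3.4417e-7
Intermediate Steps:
A(F) = -8 (A(F) = 9 - 17 = -8)
l(A(1*(-3)), 92 - 16)/(((-9440 + 13442)*(-11311 - 38058))) = (-8 + (92 - 16))/(((-9440 + 13442)*(-11311 - 38058))) = (-8 + 76)/((4002*(-49369))) = 68/(-197574738) = 68*(-1/197574738) = -34/98787369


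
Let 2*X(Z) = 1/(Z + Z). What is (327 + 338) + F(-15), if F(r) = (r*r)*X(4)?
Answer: 10865/16 ≈ 679.06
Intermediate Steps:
X(Z) = 1/(4*Z) (X(Z) = 1/(2*(Z + Z)) = 1/(2*((2*Z))) = (1/(2*Z))/2 = 1/(4*Z))
F(r) = r**2/16 (F(r) = (r*r)*((1/4)/4) = r**2*((1/4)*(1/4)) = r**2*(1/16) = r**2/16)
(327 + 338) + F(-15) = (327 + 338) + (1/16)*(-15)**2 = 665 + (1/16)*225 = 665 + 225/16 = 10865/16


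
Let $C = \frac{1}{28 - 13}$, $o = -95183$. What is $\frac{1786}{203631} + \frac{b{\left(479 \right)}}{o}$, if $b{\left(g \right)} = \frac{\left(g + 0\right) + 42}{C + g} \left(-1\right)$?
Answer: $\frac{1223188654133}{139280557272978} \approx 0.0087822$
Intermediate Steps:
$C = \frac{1}{15} \approx 0.066667$
$b{\left(g \right)} = - \frac{42 + g}{\frac{1}{15} + g}$ ($b{\left(g \right)} = \frac{\left(g + 0\right) + 42}{\frac{1}{15} + g} \left(-1\right) = \frac{g + 42}{\frac{1}{15} + g} \left(-1\right) = \frac{42 + g}{\frac{1}{15} + g} \left(-1\right) = - \frac{42 + g}{\frac{1}{15} + g}$)
$\frac{1786}{203631} + \frac{b{\left(479 \right)}}{o} = \frac{1786}{203631} + \frac{15 \frac{1}{1 + 15 \cdot 479} \left(-42 - 479\right)}{-95183} = 1786 \cdot \frac{1}{203631} + \frac{15 \left(-42 - 479\right)}{1 + 7185} \left(- \frac{1}{95183}\right) = \frac{1786}{203631} + 15 \cdot \frac{1}{7186} \left(-521\right) \left(- \frac{1}{95183}\right) = \frac{1786}{203631} - - \frac{7815}{683985038} = \frac{1786}{203631} + \frac{7815}{683985038} = \frac{1223188654133}{139280557272978}$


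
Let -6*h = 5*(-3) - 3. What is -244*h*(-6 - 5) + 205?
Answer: 8257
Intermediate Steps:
h = 3 (h = -(5*(-3) - 3)/6 = -(-15 - 3)/6 = -1/6*(-18) = 3)
-244*h*(-6 - 5) + 205 = -732*(-6 - 5) + 205 = -732*(-11) + 205 = -244*(-33) + 205 = 8052 + 205 = 8257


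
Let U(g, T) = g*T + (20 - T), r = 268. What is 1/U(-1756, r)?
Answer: -1/470856 ≈ -2.1238e-6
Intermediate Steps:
U(g, T) = 20 - T + T*g (U(g, T) = T*g + (20 - T) = 20 - T + T*g)
1/U(-1756, r) = 1/(20 - 1*268 + 268*(-1756)) = 1/(20 - 268 - 470608) = 1/(-470856) = -1/470856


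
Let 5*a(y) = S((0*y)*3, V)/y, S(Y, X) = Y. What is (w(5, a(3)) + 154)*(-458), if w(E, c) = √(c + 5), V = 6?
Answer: -70532 - 458*√5 ≈ -71556.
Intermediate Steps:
a(y) = 0 (a(y) = (((0*y)*3)/y)/5 = ((0*3)/y)/5 = (0/y)/5 = (⅕)*0 = 0)
w(E, c) = √(5 + c)
(w(5, a(3)) + 154)*(-458) = (√(5 + 0) + 154)*(-458) = (√5 + 154)*(-458) = (154 + √5)*(-458) = -70532 - 458*√5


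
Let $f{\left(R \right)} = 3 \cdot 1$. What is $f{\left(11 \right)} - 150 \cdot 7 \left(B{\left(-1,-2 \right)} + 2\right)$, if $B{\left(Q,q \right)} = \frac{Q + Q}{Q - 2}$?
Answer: $-2797$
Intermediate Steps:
$f{\left(R \right)} = 3$
$B{\left(Q,q \right)} = \frac{2 Q}{-2 + Q}$
$f{\left(11 \right)} - 150 \cdot 7 \left(B{\left(-1,-2 \right)} + 2\right) = 3 - 150 \cdot 7 \left(2 \left(-1\right) \frac{1}{-2 - 1} + 2\right) = 3 - 150 \cdot 7 \left(2 \left(-1\right) \frac{1}{-3} + 2\right) = 3 - 150 \cdot 7 \left(2 \left(-1\right) \left(- \frac{1}{3}\right) + 2\right) = 3 - 150 \cdot 7 \left(\frac{2}{3} + 2\right) = 3 - 150 \cdot 7 \cdot \frac{8}{3} = 3 - 2800 = -2797$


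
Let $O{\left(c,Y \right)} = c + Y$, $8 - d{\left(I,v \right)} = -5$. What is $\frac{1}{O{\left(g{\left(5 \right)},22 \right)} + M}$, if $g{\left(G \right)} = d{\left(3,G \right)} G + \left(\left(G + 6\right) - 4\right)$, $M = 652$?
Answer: $\frac{1}{746} \approx 0.0013405$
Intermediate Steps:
$d{\left(I,v \right)} = 13$ ($d{\left(I,v \right)} = 8 - -5 = 8 + 5 = 13$)
$g{\left(G \right)} = 2 + 14 G$ ($g{\left(G \right)} = 13 G + \left(\left(G + 6\right) - 4\right) = 13 G + \left(\left(6 + G\right) - 4\right) = 13 G + \left(2 + G\right) = 2 + 14 G$)
$O{\left(c,Y \right)} = Y + c$
$\frac{1}{O{\left(g{\left(5 \right)},22 \right)} + M} = \frac{1}{\left(22 + \left(2 + 14 \cdot 5\right)\right) + 652} = \frac{1}{\left(22 + \left(2 + 70\right)\right) + 652} = \frac{1}{\left(22 + 72\right) + 652} = \frac{1}{94 + 652} = \frac{1}{746}$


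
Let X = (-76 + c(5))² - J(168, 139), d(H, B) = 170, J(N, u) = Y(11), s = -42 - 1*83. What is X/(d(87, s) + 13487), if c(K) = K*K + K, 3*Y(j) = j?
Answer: 6337/40971 ≈ 0.15467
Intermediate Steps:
s = -125 (s = -42 - 83 = -125)
Y(j) = j/3
c(K) = K + K² (c(K) = K² + K = K + K²)
J(N, u) = 11/3 (J(N, u) = (⅓)*11 = 11/3)
X = 6337/3 (X = (-76 + 5*(1 + 5))² - 1*11/3 = (-76 + 5*6)² - 11/3 = (-76 + 30)² - 11/3 = (-46)² - 11/3 = 2116 - 11/3 = 6337/3 ≈ 2112.3)
X/(d(87, s) + 13487) = 6337/(3*(170 + 13487)) = (6337/3)/13657 = (6337/3)*(1/13657) = 6337/40971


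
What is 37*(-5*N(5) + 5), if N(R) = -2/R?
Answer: 259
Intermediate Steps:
37*(-5*N(5) + 5) = 37*(-(-10)/5 + 5) = 37*(-5*(-2/5) + 5) = 37*(2 + 5) = 37*7 = 259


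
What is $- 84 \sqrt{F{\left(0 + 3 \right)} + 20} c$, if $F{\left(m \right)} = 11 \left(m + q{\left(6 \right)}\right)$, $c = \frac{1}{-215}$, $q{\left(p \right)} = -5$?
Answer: $\frac{84 i \sqrt{2}}{215} \approx 0.55253 i$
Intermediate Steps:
$c = - \frac{1}{215} \approx -0.0046512$
$F{\left(m \right)} = -55 + 11 m$ ($F{\left(m \right)} = 11 \left(m - 5\right) = 11 \left(-5 + m\right) = -55 + 11 m$)
$- 84 \sqrt{F{\left(0 + 3 \right)} + 20} c = - 84 \sqrt{\left(-55 + 11 \left(0 + 3\right)\right) + 20} \left(- \frac{1}{215}\right) = - 84 \sqrt{\left(-55 + 11 \cdot 3\right) + 20} \left(- \frac{1}{215}\right) = - 84 \sqrt{\left(-55 + 33\right) + 20} \left(- \frac{1}{215}\right) = - 84 \sqrt{-22 + 20} \left(- \frac{1}{215}\right) = - 84 \sqrt{-2} \left(- \frac{1}{215}\right) = - 84 i \sqrt{2} \left(- \frac{1}{215}\right) = \frac{84 i \sqrt{2}}{215}$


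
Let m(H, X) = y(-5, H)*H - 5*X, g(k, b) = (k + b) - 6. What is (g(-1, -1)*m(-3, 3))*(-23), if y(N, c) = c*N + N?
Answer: -8280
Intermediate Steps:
y(N, c) = N + N*c (y(N, c) = N*c + N = N + N*c)
g(k, b) = -6 + b + k (g(k, b) = (b + k) - 6 = -6 + b + k)
m(H, X) = -5*X + H*(-5 - 5*H) (m(H, X) = (-5*(1 + H))*H - 5*X = (-5 - 5*H)*H - 5*X = H*(-5 - 5*H) - 5*X = -5*X + H*(-5 - 5*H))
(g(-1, -1)*m(-3, 3))*(-23) = ((-6 - 1 - 1)*(-5*3 + 5*(-3)*(-1 - 1*(-3))))*(-23) = -8*(-15 + 5*(-3)*(-1 + 3))*(-23) = -8*(-15 + 5*(-3)*2)*(-23) = -8*(-15 - 30)*(-23) = -8*(-45)*(-23) = 360*(-23) = -8280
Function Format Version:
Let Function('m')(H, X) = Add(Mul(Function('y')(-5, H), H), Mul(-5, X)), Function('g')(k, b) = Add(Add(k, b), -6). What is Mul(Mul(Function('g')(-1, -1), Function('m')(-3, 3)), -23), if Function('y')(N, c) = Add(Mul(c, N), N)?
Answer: -8280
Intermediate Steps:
Function('y')(N, c) = Add(N, Mul(N, c)) (Function('y')(N, c) = Add(Mul(N, c), N) = Add(N, Mul(N, c)))
Function('g')(k, b) = Add(-6, b, k) (Function('g')(k, b) = Add(Add(b, k), -6) = Add(-6, b, k))
Function('m')(H, X) = Add(Mul(-5, X), Mul(H, Add(-5, Mul(-5, H)))) (Function('m')(H, X) = Add(Mul(Mul(-5, Add(1, H)), H), Mul(-5, X)) = Add(Mul(Add(-5, Mul(-5, H)), H), Mul(-5, X)) = Add(Mul(H, Add(-5, Mul(-5, H))), Mul(-5, X)) = Add(Mul(-5, X), Mul(H, Add(-5, Mul(-5, H)))))
Mul(Mul(Function('g')(-1, -1), Function('m')(-3, 3)), -23) = Mul(Mul(Add(-6, -1, -1), Add(Mul(-5, 3), Mul(5, -3, Add(-1, Mul(-1, -3))))), -23) = Mul(Mul(-8, Add(-15, Mul(5, -3, Add(-1, 3)))), -23) = Mul(Mul(-8, Add(-15, Mul(5, -3, 2))), -23) = Mul(Mul(-8, Add(-15, -30)), -23) = Mul(Mul(-8, -45), -23) = Mul(360, -23) = -8280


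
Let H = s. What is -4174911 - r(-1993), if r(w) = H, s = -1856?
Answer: -4173055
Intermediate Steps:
H = -1856
r(w) = -1856
-4174911 - r(-1993) = -4174911 - 1*(-1856) = -4174911 + 1856 = -4173055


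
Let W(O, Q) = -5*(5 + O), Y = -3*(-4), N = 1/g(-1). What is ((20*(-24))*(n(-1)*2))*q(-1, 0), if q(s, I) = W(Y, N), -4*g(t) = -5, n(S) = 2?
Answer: 163200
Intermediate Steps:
g(t) = 5/4 (g(t) = -1/4*(-5) = 5/4)
N = 4/5 (N = 1/(5/4) = 4/5 ≈ 0.80000)
Y = 12
W(O, Q) = -25 - 5*O
q(s, I) = -85 (q(s, I) = -25 - 5*12 = -25 - 60 = -85)
((20*(-24))*(n(-1)*2))*q(-1, 0) = ((20*(-24))*(2*2))*(-85) = -480*4*(-85) = -1920*(-85) = 163200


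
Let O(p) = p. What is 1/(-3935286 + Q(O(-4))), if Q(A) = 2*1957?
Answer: -1/3931372 ≈ -2.5436e-7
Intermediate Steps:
Q(A) = 3914
1/(-3935286 + Q(O(-4))) = 1/(-3935286 + 3914) = 1/(-3931372) = -1/3931372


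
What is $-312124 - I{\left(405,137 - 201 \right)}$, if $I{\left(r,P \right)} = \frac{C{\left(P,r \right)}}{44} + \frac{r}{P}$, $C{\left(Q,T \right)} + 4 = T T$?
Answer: $- \frac{20214107}{64} \approx -3.1585 \cdot 10^{5}$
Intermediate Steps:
$C{\left(Q,T \right)} = -4 + T^{2}$ ($C{\left(Q,T \right)} = -4 + T T = -4 + T^{2}$)
$I{\left(r,P \right)} = - \frac{1}{11} + \frac{r^{2}}{44} + \frac{r}{P}$ ($I{\left(r,P \right)} = \frac{-4 + r^{2}}{44} + \frac{r}{P} = \left(-4 + r^{2}\right) \frac{1}{44} + \frac{r}{P} = \left(- \frac{1}{11} + \frac{r^{2}}{44}\right) + \frac{r}{P} = - \frac{1}{11} + \frac{r^{2}}{44} + \frac{r}{P}$)
$-312124 - I{\left(405,137 - 201 \right)} = -312124 - \frac{405 + \frac{\left(137 - 201\right) \left(-4 + 405^{2}\right)}{44}}{137 - 201} = -312124 - \frac{405 + \frac{\left(137 - 201\right) \left(-4 + 164025\right)}{44}}{137 - 201} = -312124 - \frac{405 + \frac{1}{44} \left(-64\right) 164021}{-64} = -312124 - - \frac{405 - 238576}{64} = -312124 - \left(- \frac{1}{64}\right) \left(-238171\right) = -312124 - \frac{238171}{64} = - \frac{20214107}{64}$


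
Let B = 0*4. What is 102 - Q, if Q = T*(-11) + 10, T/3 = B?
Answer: 92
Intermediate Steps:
B = 0
T = 0 (T = 3*0 = 0)
Q = 10 (Q = 0*(-11) + 10 = 0 + 10 = 10)
102 - Q = 102 - 1*10 = 102 - 10 = 92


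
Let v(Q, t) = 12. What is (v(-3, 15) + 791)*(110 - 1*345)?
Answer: -188705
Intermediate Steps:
(v(-3, 15) + 791)*(110 - 1*345) = (12 + 791)*(110 - 1*345) = 803*(110 - 345) = 803*(-235) = -188705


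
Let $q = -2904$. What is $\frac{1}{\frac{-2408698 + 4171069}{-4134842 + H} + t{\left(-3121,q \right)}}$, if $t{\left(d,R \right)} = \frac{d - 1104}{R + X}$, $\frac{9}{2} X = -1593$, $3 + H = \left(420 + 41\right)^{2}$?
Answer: $\frac{6389465796}{5415007091} \approx 1.18$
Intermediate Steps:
$H = 212518$ ($H = -3 + \left(420 + 41\right)^{2} = -3 + 461^{2} = -3 + 212521 = 212518$)
$X = -354$ ($X = \frac{2}{9} \left(-1593\right) = -354$)
$t{\left(d,R \right)} = \frac{-1104 + d}{-354 + R}$ ($t{\left(d,R \right)} = \frac{d - 1104}{R - 354} = \frac{-1104 + d}{-354 + R}$)
$\frac{1}{\frac{-2408698 + 4171069}{-4134842 + H} + t{\left(-3121,q \right)}} = \frac{1}{\frac{-2408698 + 4171069}{-4134842 + 212518} + \frac{-1104 - 3121}{-354 - 2904}} = \frac{1}{\frac{1762371}{-3922324} + \frac{1}{-3258} \left(-4225\right)} = \frac{1}{1762371 \left(- \frac{1}{3922324}\right) - - \frac{4225}{3258}} = \frac{1}{- \frac{1762371}{3922324} + \frac{4225}{3258}} = \frac{1}{\frac{5415007091}{6389465796}} = \frac{6389465796}{5415007091}$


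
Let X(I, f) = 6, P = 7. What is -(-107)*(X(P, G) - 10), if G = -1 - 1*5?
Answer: -428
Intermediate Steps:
G = -6 (G = -1 - 5 = -6)
-(-107)*(X(P, G) - 10) = -(-107)*(6 - 10) = -(-107)*(-4) = -1*428 = -428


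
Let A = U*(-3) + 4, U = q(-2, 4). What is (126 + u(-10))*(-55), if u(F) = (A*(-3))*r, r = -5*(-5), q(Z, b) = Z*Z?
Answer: -39930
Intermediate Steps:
q(Z, b) = Z²
U = 4 (U = (-2)² = 4)
A = -8 (A = 4*(-3) + 4 = -12 + 4 = -8)
r = 25
u(F) = 600 (u(F) = -8*(-3)*25 = 24*25 = 600)
(126 + u(-10))*(-55) = (126 + 600)*(-55) = 726*(-55) = -39930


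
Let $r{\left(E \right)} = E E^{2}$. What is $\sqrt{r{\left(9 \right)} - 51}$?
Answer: $\sqrt{678} \approx 26.038$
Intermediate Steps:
$r{\left(E \right)} = E^{3}$
$\sqrt{r{\left(9 \right)} - 51} = \sqrt{9^{3} - 51} = \sqrt{729 - 51} = \sqrt{678}$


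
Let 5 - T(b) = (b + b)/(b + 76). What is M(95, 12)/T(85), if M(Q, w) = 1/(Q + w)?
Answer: 161/67945 ≈ 0.0023696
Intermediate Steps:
T(b) = 5 - 2*b/(76 + b) (T(b) = 5 - (b + b)/(b + 76) = 5 - 2*b/(76 + b))
M(95, 12)/T(85) = 1/((95 + 12)*(((380 + 3*85)/(76 + 85)))) = 1/(107*(((380 + 255)/161))) = 1/(107*(((1/161)*635))) = 1/(107*(635/161)) = (1/107)*(161/635) = 161/67945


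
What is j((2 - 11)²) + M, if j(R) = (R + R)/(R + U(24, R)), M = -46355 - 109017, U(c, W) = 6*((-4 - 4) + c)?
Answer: -9166894/59 ≈ -1.5537e+5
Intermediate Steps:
U(c, W) = -48 + 6*c (U(c, W) = 6*(-8 + c) = -48 + 6*c)
M = -155372
j(R) = 2*R/(96 + R) (j(R) = (R + R)/(R + (-48 + 6*24)) = (2*R)/(R + (-48 + 144)) = (2*R)/(R + 96) = (2*R)/(96 + R) = 2*R/(96 + R))
j((2 - 11)²) + M = 2*(2 - 11)²/(96 + (2 - 11)²) - 155372 = 2*(-9)²/(96 + (-9)²) - 155372 = 2*81/(96 + 81) - 155372 = 2*81/177 - 155372 = 2*81*(1/177) - 155372 = 54/59 - 155372 = -9166894/59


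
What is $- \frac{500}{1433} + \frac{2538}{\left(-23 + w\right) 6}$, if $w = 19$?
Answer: $- \frac{608159}{5732} \approx -106.1$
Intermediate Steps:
$- \frac{500}{1433} + \frac{2538}{\left(-23 + w\right) 6} = - \frac{500}{1433} + \frac{2538}{\left(-23 + 19\right) 6} = \left(-500\right) \frac{1}{1433} + \frac{2538}{\left(-4\right) 6} = - \frac{500}{1433} + \frac{2538}{-24} = - \frac{500}{1433} + 2538 \left(- \frac{1}{24}\right) = - \frac{500}{1433} - \frac{423}{4} = - \frac{608159}{5732}$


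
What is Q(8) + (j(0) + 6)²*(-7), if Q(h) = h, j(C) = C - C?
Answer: -244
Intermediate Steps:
j(C) = 0
Q(8) + (j(0) + 6)²*(-7) = 8 + (0 + 6)²*(-7) = 8 + 6²*(-7) = 8 + 36*(-7) = 8 - 252 = -244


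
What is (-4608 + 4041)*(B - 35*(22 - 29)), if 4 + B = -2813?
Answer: 1458324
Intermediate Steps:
B = -2817 (B = -4 - 2813 = -2817)
(-4608 + 4041)*(B - 35*(22 - 29)) = (-4608 + 4041)*(-2817 - 35*(22 - 29)) = -567*(-2817 - 35*(-7)) = -567*(-2817 + 245) = -567*(-2572) = 1458324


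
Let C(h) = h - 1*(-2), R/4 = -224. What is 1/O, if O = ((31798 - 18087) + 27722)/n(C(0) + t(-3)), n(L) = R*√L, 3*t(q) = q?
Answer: -128/5919 ≈ -0.021625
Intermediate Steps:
R = -896 (R = 4*(-224) = -896)
t(q) = q/3
C(h) = 2 + h (C(h) = h + 2 = 2 + h)
n(L) = -896*√L
O = -5919/128 (O = ((31798 - 18087) + 27722)/((-896*√((2 + 0) + (⅓)*(-3)))) = (13711 + 27722)/((-896*√(2 - 1))) = 41433/((-896*√1)) = 41433/((-896*1)) = 41433/(-896) = 41433*(-1/896) = -5919/128 ≈ -46.242)
1/O = 1/(-5919/128) = -128/5919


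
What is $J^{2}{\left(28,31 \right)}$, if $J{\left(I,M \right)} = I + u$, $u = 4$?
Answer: $1024$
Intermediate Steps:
$J{\left(I,M \right)} = 4 + I$ ($J{\left(I,M \right)} = I + 4 = 4 + I$)
$J^{2}{\left(28,31 \right)} = \left(4 + 28\right)^{2} = 32^{2} = 1024$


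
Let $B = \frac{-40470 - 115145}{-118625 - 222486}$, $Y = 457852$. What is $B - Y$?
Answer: $- \frac{156178197957}{341111} \approx -4.5785 \cdot 10^{5}$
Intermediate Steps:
$B = \frac{155615}{341111}$ ($B = - \frac{155615}{-341111} = \left(-155615\right) \left(- \frac{1}{341111}\right) = \frac{155615}{341111} \approx 0.4562$)
$B - Y = \frac{155615}{341111} - 457852 = - \frac{156178197957}{341111}$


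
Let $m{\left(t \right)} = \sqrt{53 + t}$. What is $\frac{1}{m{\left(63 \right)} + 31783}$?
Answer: $\frac{31783}{1010158973} - \frac{2 \sqrt{29}}{1010158973} \approx 3.1453 \cdot 10^{-5}$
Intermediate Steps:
$\frac{1}{m{\left(63 \right)} + 31783} = \frac{1}{\sqrt{53 + 63} + 31783} = \frac{1}{\sqrt{116} + 31783} = \frac{1}{2 \sqrt{29} + 31783} = \frac{1}{31783 + 2 \sqrt{29}}$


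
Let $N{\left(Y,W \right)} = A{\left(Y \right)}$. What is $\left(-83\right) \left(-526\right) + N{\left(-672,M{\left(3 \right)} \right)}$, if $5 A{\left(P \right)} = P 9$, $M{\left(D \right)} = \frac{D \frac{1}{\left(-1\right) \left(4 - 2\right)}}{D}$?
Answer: $\frac{212242}{5} \approx 42448.0$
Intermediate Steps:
$M{\left(D \right)} = - \frac{1}{2}$ ($M{\left(D \right)} = \frac{D \frac{1}{\left(-1\right) 2}}{D} = \frac{D \frac{1}{-2}}{D} = \frac{D \left(- \frac{1}{2}\right)}{D} = \frac{\left(- \frac{1}{2}\right) D}{D} = - \frac{1}{2}$)
$A{\left(P \right)} = \frac{9 P}{5}$ ($A{\left(P \right)} = \frac{P 9}{5} = \frac{9 P}{5}$)
$N{\left(Y,W \right)} = \frac{9 Y}{5}$
$\left(-83\right) \left(-526\right) + N{\left(-672,M{\left(3 \right)} \right)} = \left(-83\right) \left(-526\right) + \frac{9}{5} \left(-672\right) = 43658 - \frac{6048}{5} = \frac{212242}{5}$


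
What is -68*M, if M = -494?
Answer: 33592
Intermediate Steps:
-68*M = -68*(-494) = 33592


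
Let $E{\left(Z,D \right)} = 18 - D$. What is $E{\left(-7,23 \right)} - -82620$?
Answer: $82615$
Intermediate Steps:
$E{\left(-7,23 \right)} - -82620 = \left(18 - 23\right) - -82620 = \left(18 - 23\right) + 82620 = -5 + 82620 = 82615$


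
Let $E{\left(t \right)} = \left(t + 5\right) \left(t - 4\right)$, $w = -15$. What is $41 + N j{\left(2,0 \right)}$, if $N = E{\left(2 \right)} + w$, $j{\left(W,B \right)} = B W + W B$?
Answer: $41$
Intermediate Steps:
$E{\left(t \right)} = \left(-4 + t\right) \left(5 + t\right)$ ($E{\left(t \right)} = \left(5 + t\right) \left(-4 + t\right) = \left(-4 + t\right) \left(5 + t\right)$)
$j{\left(W,B \right)} = 2 B W$ ($j{\left(W,B \right)} = B W + B W = 2 B W$)
$N = -29$ ($N = \left(-20 + 2 + 2^{2}\right) - 15 = \left(-20 + 2 + 4\right) - 15 = -14 - 15 = -29$)
$41 + N j{\left(2,0 \right)} = 41 - 29 \cdot 2 \cdot 0 \cdot 2 = 41 - 0 = 41 + 0 = 41$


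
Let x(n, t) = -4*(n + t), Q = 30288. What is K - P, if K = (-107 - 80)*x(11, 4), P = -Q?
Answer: 41508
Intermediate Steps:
x(n, t) = -4*n - 4*t
P = -30288 (P = -1*30288 = -30288)
K = 11220 (K = (-107 - 80)*(-4*11 - 4*4) = -187*(-44 - 16) = -187*(-60) = 11220)
K - P = 11220 - 1*(-30288) = 11220 + 30288 = 41508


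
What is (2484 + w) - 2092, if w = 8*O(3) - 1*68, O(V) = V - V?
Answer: 324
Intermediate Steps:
O(V) = 0
w = -68 (w = 8*0 - 1*68 = 0 - 68 = -68)
(2484 + w) - 2092 = (2484 - 68) - 2092 = 2416 - 2092 = 324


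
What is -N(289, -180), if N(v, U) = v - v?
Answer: 0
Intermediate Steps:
N(v, U) = 0
-N(289, -180) = -1*0 = 0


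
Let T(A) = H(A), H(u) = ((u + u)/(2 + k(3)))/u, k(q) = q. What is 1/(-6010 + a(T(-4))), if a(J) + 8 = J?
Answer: -5/30088 ≈ -0.00016618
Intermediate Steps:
H(u) = 2/5 (H(u) = ((u + u)/(2 + 3))/u = ((2*u)/5)/u = ((2*u)*(1/5))/u = (2*u/5)/u = 2/5)
T(A) = 2/5
a(J) = -8 + J
1/(-6010 + a(T(-4))) = 1/(-6010 + (-8 + 2/5)) = 1/(-6010 - 38/5) = 1/(-30088/5) = -5/30088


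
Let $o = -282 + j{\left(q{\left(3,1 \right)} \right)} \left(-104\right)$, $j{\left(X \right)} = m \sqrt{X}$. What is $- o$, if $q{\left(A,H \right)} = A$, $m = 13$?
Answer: $282 + 1352 \sqrt{3} \approx 2623.7$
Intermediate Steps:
$j{\left(X \right)} = 13 \sqrt{X}$
$o = -282 - 1352 \sqrt{3}$ ($o = -282 + 13 \sqrt{3} \left(-104\right) = -282 - 1352 \sqrt{3} \approx -2623.7$)
$- o = - (-282 - 1352 \sqrt{3}) = 282 + 1352 \sqrt{3}$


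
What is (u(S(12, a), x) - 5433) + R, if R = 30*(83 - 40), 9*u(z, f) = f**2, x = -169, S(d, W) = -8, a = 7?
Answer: -8726/9 ≈ -969.56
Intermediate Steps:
u(z, f) = f**2/9
R = 1290 (R = 30*43 = 1290)
(u(S(12, a), x) - 5433) + R = ((1/9)*(-169)**2 - 5433) + 1290 = ((1/9)*28561 - 5433) + 1290 = (28561/9 - 5433) + 1290 = -20336/9 + 1290 = -8726/9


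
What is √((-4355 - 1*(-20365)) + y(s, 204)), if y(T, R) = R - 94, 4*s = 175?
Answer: 2*√4030 ≈ 126.96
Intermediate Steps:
s = 175/4 (s = (¼)*175 = 175/4 ≈ 43.750)
y(T, R) = -94 + R
√((-4355 - 1*(-20365)) + y(s, 204)) = √((-4355 - 1*(-20365)) + (-94 + 204)) = √((-4355 + 20365) + 110) = √(16010 + 110) = √16120 = 2*√4030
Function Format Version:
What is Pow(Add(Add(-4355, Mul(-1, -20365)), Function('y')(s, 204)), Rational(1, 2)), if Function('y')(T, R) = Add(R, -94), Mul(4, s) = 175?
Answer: Mul(2, Pow(4030, Rational(1, 2))) ≈ 126.96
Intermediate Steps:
s = Rational(175, 4) (s = Mul(Rational(1, 4), 175) = Rational(175, 4) ≈ 43.750)
Function('y')(T, R) = Add(-94, R)
Pow(Add(Add(-4355, Mul(-1, -20365)), Function('y')(s, 204)), Rational(1, 2)) = Pow(Add(Add(-4355, Mul(-1, -20365)), Add(-94, 204)), Rational(1, 2)) = Pow(Add(Add(-4355, 20365), 110), Rational(1, 2)) = Pow(Add(16010, 110), Rational(1, 2)) = Pow(16120, Rational(1, 2)) = Mul(2, Pow(4030, Rational(1, 2)))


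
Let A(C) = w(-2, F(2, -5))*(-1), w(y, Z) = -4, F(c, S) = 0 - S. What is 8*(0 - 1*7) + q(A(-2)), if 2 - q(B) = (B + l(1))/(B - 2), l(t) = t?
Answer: -113/2 ≈ -56.500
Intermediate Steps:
F(c, S) = -S
A(C) = 4 (A(C) = -4*(-1) = 4)
q(B) = 2 - (1 + B)/(-2 + B) (q(B) = 2 - (B + 1)/(B - 2) = 2 - (1 + B)/(-2 + B))
8*(0 - 1*7) + q(A(-2)) = 8*(0 - 1*7) + (-5 + 4)/(-2 + 4) = 8*(0 - 7) - 1/2 = 8*(-7) + (½)*(-1) = -56 - ½ = -113/2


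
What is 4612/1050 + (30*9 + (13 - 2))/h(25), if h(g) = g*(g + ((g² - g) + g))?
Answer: 1504801/341250 ≈ 4.4097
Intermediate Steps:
h(g) = g*(g + g²)
4612/1050 + (30*9 + (13 - 2))/h(25) = 4612/1050 + (30*9 + (13 - 2))/((25²*(1 + 25))) = 4612*(1/1050) + (270 + 11)/((625*26)) = 2306/525 + 281/16250 = 1504801/341250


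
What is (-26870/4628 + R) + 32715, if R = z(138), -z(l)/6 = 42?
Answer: 75105947/2314 ≈ 32457.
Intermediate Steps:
z(l) = -252 (z(l) = -6*42 = -252)
R = -252
(-26870/4628 + R) + 32715 = (-26870/4628 - 252) + 32715 = (-26870*1/4628 - 252) + 32715 = (-13435/2314 - 252) + 32715 = -596563/2314 + 32715 = 75105947/2314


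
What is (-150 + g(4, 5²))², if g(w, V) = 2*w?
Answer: 20164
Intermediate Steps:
(-150 + g(4, 5²))² = (-150 + 2*4)² = (-150 + 8)² = (-142)² = 20164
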